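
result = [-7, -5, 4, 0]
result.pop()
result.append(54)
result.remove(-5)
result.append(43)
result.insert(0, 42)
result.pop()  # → 43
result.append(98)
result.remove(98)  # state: [42, -7, 4, 54]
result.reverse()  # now [54, 4, -7, 42]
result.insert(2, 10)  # [54, 4, 10, -7, 42]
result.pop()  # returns 42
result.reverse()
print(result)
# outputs [-7, 10, 4, 54]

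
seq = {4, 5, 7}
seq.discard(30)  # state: {4, 5, 7}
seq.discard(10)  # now {4, 5, 7}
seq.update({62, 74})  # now {4, 5, 7, 62, 74}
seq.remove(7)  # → {4, 5, 62, 74}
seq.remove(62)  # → {4, 5, 74}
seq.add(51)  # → {4, 5, 51, 74}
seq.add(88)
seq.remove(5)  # {4, 51, 74, 88}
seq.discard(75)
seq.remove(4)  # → {51, 74, 88}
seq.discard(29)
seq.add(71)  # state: {51, 71, 74, 88}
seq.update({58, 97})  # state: {51, 58, 71, 74, 88, 97}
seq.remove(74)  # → {51, 58, 71, 88, 97}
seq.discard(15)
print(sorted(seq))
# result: [51, 58, 71, 88, 97]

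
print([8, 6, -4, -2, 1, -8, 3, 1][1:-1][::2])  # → [6, -2, -8]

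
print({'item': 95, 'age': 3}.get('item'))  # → 95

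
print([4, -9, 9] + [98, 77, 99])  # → [4, -9, 9, 98, 77, 99]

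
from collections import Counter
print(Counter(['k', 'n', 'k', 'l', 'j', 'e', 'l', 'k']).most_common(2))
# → [('k', 3), ('l', 2)]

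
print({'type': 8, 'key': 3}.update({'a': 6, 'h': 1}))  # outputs None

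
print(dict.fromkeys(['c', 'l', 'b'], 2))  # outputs {'c': 2, 'l': 2, 'b': 2}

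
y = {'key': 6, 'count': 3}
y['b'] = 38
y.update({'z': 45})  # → {'key': 6, 'count': 3, 'b': 38, 'z': 45}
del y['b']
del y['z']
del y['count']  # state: {'key': 6}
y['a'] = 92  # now {'key': 6, 'a': 92}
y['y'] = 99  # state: {'key': 6, 'a': 92, 'y': 99}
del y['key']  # {'a': 92, 'y': 99}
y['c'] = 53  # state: {'a': 92, 'y': 99, 'c': 53}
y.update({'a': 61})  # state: {'a': 61, 'y': 99, 'c': 53}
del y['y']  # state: {'a': 61, 'c': 53}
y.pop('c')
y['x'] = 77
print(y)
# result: {'a': 61, 'x': 77}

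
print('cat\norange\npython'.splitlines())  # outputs ['cat', 'orange', 'python']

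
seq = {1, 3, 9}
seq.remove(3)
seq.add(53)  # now {1, 9, 53}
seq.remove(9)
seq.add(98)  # {1, 53, 98}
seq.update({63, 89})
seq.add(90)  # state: {1, 53, 63, 89, 90, 98}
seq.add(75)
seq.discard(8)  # {1, 53, 63, 75, 89, 90, 98}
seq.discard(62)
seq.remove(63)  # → {1, 53, 75, 89, 90, 98}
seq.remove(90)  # {1, 53, 75, 89, 98}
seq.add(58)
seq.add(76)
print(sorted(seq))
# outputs [1, 53, 58, 75, 76, 89, 98]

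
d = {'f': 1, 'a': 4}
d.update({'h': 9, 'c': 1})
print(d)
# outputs {'f': 1, 'a': 4, 'h': 9, 'c': 1}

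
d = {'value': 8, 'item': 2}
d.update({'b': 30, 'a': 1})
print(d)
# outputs {'value': 8, 'item': 2, 'b': 30, 'a': 1}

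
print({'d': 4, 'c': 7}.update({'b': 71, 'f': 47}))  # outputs None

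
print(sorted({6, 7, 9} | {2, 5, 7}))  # [2, 5, 6, 7, 9]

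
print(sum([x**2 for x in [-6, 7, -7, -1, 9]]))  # 216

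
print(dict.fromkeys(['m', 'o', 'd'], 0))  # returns {'m': 0, 'o': 0, 'd': 0}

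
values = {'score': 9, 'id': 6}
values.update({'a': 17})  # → {'score': 9, 'id': 6, 'a': 17}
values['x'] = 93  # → {'score': 9, 'id': 6, 'a': 17, 'x': 93}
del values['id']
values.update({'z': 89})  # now {'score': 9, 'a': 17, 'x': 93, 'z': 89}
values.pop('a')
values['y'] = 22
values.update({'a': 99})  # {'score': 9, 'x': 93, 'z': 89, 'y': 22, 'a': 99}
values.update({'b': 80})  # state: {'score': 9, 'x': 93, 'z': 89, 'y': 22, 'a': 99, 'b': 80}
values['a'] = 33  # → {'score': 9, 'x': 93, 'z': 89, 'y': 22, 'a': 33, 'b': 80}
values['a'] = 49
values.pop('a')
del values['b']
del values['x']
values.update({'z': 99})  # {'score': 9, 'z': 99, 'y': 22}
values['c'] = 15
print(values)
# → {'score': 9, 'z': 99, 'y': 22, 'c': 15}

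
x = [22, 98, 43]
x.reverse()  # [43, 98, 22]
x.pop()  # 22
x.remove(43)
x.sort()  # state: [98]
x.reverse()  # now [98]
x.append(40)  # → [98, 40]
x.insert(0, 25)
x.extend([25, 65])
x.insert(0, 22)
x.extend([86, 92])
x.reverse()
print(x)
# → [92, 86, 65, 25, 40, 98, 25, 22]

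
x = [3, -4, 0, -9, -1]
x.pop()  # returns -1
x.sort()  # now [-9, -4, 0, 3]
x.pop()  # 3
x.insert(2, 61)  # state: [-9, -4, 61, 0]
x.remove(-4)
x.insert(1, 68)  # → [-9, 68, 61, 0]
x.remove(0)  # [-9, 68, 61]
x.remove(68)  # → [-9, 61]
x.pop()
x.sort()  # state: [-9]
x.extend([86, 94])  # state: [-9, 86, 94]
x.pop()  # 94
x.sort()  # [-9, 86]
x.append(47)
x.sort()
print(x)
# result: [-9, 47, 86]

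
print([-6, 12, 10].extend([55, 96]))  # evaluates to None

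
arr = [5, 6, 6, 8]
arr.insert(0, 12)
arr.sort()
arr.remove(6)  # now [5, 6, 8, 12]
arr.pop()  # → 12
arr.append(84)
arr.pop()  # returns 84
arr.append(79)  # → [5, 6, 8, 79]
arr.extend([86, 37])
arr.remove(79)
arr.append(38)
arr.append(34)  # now [5, 6, 8, 86, 37, 38, 34]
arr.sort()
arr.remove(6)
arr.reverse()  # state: [86, 38, 37, 34, 8, 5]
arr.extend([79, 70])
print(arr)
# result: [86, 38, 37, 34, 8, 5, 79, 70]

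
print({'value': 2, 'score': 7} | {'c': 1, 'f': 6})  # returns {'value': 2, 'score': 7, 'c': 1, 'f': 6}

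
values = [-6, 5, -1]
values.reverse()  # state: [-1, 5, -6]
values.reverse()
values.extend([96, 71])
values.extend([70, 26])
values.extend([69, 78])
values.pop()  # 78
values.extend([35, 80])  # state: [-6, 5, -1, 96, 71, 70, 26, 69, 35, 80]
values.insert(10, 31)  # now [-6, 5, -1, 96, 71, 70, 26, 69, 35, 80, 31]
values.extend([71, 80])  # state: [-6, 5, -1, 96, 71, 70, 26, 69, 35, 80, 31, 71, 80]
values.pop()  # 80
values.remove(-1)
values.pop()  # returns 71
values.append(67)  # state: [-6, 5, 96, 71, 70, 26, 69, 35, 80, 31, 67]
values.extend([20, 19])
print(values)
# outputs [-6, 5, 96, 71, 70, 26, 69, 35, 80, 31, 67, 20, 19]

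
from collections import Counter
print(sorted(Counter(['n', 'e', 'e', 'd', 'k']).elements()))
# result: ['d', 'e', 'e', 'k', 'n']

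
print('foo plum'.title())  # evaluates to Foo Plum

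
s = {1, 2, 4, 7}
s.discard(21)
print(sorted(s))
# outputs [1, 2, 4, 7]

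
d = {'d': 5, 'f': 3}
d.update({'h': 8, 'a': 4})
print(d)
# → {'d': 5, 'f': 3, 'h': 8, 'a': 4}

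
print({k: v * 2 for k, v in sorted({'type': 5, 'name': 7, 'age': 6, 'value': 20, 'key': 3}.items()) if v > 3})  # {'age': 12, 'name': 14, 'type': 10, 'value': 40}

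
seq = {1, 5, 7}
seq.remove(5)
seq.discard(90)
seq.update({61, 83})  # {1, 7, 61, 83}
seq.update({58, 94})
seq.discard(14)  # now {1, 7, 58, 61, 83, 94}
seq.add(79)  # {1, 7, 58, 61, 79, 83, 94}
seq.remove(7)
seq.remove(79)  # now {1, 58, 61, 83, 94}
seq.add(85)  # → {1, 58, 61, 83, 85, 94}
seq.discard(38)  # {1, 58, 61, 83, 85, 94}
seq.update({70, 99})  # {1, 58, 61, 70, 83, 85, 94, 99}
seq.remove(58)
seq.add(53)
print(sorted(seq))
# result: [1, 53, 61, 70, 83, 85, 94, 99]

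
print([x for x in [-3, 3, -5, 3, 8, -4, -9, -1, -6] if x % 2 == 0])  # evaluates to [8, -4, -6]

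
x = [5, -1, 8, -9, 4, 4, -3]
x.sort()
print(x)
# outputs [-9, -3, -1, 4, 4, 5, 8]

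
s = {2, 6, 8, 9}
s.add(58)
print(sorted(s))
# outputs [2, 6, 8, 9, 58]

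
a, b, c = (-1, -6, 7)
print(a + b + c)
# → 0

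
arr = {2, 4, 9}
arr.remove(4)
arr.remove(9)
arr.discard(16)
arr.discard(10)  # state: {2}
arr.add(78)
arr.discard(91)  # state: {2, 78}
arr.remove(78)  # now {2}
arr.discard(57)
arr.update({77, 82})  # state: {2, 77, 82}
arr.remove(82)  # {2, 77}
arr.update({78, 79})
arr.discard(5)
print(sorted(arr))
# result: [2, 77, 78, 79]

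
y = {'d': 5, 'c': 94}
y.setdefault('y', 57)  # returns 57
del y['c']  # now {'d': 5, 'y': 57}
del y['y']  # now {'d': 5}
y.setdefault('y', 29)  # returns 29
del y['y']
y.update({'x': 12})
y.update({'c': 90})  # {'d': 5, 'x': 12, 'c': 90}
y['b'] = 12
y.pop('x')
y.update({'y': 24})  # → {'d': 5, 'c': 90, 'b': 12, 'y': 24}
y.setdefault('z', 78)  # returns 78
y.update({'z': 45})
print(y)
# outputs {'d': 5, 'c': 90, 'b': 12, 'y': 24, 'z': 45}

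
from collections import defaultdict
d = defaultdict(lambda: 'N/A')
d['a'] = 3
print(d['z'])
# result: N/A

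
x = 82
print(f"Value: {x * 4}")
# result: Value: 328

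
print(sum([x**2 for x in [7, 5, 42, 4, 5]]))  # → 1879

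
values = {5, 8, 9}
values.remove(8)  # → {5, 9}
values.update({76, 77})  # {5, 9, 76, 77}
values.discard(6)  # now {5, 9, 76, 77}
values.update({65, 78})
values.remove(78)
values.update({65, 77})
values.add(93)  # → {5, 9, 65, 76, 77, 93}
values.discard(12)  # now {5, 9, 65, 76, 77, 93}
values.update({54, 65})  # {5, 9, 54, 65, 76, 77, 93}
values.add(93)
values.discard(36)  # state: {5, 9, 54, 65, 76, 77, 93}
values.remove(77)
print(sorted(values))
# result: [5, 9, 54, 65, 76, 93]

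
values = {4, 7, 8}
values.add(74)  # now {4, 7, 8, 74}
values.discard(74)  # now {4, 7, 8}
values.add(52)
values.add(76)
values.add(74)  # {4, 7, 8, 52, 74, 76}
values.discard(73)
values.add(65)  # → {4, 7, 8, 52, 65, 74, 76}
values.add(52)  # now {4, 7, 8, 52, 65, 74, 76}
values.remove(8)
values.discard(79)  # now {4, 7, 52, 65, 74, 76}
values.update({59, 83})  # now {4, 7, 52, 59, 65, 74, 76, 83}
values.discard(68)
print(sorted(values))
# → [4, 7, 52, 59, 65, 74, 76, 83]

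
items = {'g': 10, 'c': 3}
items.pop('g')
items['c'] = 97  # {'c': 97}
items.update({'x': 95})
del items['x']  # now {'c': 97}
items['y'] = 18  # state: {'c': 97, 'y': 18}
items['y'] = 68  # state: {'c': 97, 'y': 68}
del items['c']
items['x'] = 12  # {'y': 68, 'x': 12}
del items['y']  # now {'x': 12}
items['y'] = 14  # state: {'x': 12, 'y': 14}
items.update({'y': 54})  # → {'x': 12, 'y': 54}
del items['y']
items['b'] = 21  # {'x': 12, 'b': 21}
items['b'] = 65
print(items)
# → {'x': 12, 'b': 65}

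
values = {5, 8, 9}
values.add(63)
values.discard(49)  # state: {5, 8, 9, 63}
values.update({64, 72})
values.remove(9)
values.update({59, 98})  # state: {5, 8, 59, 63, 64, 72, 98}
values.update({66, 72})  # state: {5, 8, 59, 63, 64, 66, 72, 98}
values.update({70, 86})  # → {5, 8, 59, 63, 64, 66, 70, 72, 86, 98}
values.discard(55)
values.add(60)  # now {5, 8, 59, 60, 63, 64, 66, 70, 72, 86, 98}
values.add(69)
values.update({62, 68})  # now {5, 8, 59, 60, 62, 63, 64, 66, 68, 69, 70, 72, 86, 98}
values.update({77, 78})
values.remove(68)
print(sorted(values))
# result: [5, 8, 59, 60, 62, 63, 64, 66, 69, 70, 72, 77, 78, 86, 98]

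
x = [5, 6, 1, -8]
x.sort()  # [-8, 1, 5, 6]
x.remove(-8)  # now [1, 5, 6]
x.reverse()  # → [6, 5, 1]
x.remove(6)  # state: [5, 1]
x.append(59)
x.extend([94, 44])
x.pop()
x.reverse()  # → [94, 59, 1, 5]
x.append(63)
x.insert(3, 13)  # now [94, 59, 1, 13, 5, 63]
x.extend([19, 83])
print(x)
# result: [94, 59, 1, 13, 5, 63, 19, 83]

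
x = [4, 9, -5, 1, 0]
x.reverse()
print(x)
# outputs [0, 1, -5, 9, 4]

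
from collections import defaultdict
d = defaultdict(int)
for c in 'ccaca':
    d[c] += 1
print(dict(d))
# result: {'c': 3, 'a': 2}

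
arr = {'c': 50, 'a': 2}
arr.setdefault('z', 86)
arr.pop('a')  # 2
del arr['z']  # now {'c': 50}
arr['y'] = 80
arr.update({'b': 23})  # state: {'c': 50, 'y': 80, 'b': 23}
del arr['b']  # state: {'c': 50, 'y': 80}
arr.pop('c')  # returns 50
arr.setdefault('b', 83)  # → 83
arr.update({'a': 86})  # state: {'y': 80, 'b': 83, 'a': 86}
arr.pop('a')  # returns 86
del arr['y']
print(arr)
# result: {'b': 83}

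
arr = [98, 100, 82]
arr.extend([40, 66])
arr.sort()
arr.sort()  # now [40, 66, 82, 98, 100]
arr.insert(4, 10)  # [40, 66, 82, 98, 10, 100]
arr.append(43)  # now [40, 66, 82, 98, 10, 100, 43]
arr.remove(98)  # [40, 66, 82, 10, 100, 43]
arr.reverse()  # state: [43, 100, 10, 82, 66, 40]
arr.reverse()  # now [40, 66, 82, 10, 100, 43]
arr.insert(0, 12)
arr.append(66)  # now [12, 40, 66, 82, 10, 100, 43, 66]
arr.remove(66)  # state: [12, 40, 82, 10, 100, 43, 66]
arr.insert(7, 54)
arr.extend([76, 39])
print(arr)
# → [12, 40, 82, 10, 100, 43, 66, 54, 76, 39]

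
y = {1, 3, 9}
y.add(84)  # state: {1, 3, 9, 84}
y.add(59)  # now {1, 3, 9, 59, 84}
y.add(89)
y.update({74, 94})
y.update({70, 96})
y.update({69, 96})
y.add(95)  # {1, 3, 9, 59, 69, 70, 74, 84, 89, 94, 95, 96}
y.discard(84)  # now {1, 3, 9, 59, 69, 70, 74, 89, 94, 95, 96}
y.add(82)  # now {1, 3, 9, 59, 69, 70, 74, 82, 89, 94, 95, 96}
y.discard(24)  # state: {1, 3, 9, 59, 69, 70, 74, 82, 89, 94, 95, 96}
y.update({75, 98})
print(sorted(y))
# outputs [1, 3, 9, 59, 69, 70, 74, 75, 82, 89, 94, 95, 96, 98]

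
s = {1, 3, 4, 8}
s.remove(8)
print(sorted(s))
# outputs [1, 3, 4]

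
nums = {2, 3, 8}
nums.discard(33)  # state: {2, 3, 8}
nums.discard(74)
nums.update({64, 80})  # {2, 3, 8, 64, 80}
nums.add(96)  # {2, 3, 8, 64, 80, 96}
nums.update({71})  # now {2, 3, 8, 64, 71, 80, 96}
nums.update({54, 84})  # {2, 3, 8, 54, 64, 71, 80, 84, 96}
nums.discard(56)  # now {2, 3, 8, 54, 64, 71, 80, 84, 96}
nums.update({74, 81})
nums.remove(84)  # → {2, 3, 8, 54, 64, 71, 74, 80, 81, 96}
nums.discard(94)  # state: {2, 3, 8, 54, 64, 71, 74, 80, 81, 96}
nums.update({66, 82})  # {2, 3, 8, 54, 64, 66, 71, 74, 80, 81, 82, 96}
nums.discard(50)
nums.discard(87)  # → {2, 3, 8, 54, 64, 66, 71, 74, 80, 81, 82, 96}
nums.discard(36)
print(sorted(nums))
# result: [2, 3, 8, 54, 64, 66, 71, 74, 80, 81, 82, 96]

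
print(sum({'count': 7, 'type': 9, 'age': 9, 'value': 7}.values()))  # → 32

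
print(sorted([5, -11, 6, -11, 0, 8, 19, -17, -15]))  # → [-17, -15, -11, -11, 0, 5, 6, 8, 19]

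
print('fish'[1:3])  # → is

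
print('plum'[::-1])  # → mulp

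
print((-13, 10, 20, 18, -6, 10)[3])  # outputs 18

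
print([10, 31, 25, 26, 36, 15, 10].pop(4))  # 36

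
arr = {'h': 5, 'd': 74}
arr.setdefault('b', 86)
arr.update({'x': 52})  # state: {'h': 5, 'd': 74, 'b': 86, 'x': 52}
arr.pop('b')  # 86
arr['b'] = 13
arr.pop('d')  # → 74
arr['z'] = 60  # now {'h': 5, 'x': 52, 'b': 13, 'z': 60}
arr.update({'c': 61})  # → {'h': 5, 'x': 52, 'b': 13, 'z': 60, 'c': 61}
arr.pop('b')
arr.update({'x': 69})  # {'h': 5, 'x': 69, 'z': 60, 'c': 61}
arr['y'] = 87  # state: {'h': 5, 'x': 69, 'z': 60, 'c': 61, 'y': 87}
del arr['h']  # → {'x': 69, 'z': 60, 'c': 61, 'y': 87}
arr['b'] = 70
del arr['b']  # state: {'x': 69, 'z': 60, 'c': 61, 'y': 87}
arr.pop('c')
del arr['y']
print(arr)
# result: {'x': 69, 'z': 60}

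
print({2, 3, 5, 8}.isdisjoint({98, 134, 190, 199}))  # True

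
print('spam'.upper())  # SPAM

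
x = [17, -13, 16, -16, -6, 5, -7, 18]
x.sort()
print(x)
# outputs [-16, -13, -7, -6, 5, 16, 17, 18]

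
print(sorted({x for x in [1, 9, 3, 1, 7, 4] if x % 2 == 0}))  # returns [4]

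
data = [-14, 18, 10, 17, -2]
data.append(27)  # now [-14, 18, 10, 17, -2, 27]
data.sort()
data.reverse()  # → [27, 18, 17, 10, -2, -14]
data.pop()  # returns -14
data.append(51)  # [27, 18, 17, 10, -2, 51]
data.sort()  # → [-2, 10, 17, 18, 27, 51]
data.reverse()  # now [51, 27, 18, 17, 10, -2]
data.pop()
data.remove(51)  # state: [27, 18, 17, 10]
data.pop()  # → 10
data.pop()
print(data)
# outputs [27, 18]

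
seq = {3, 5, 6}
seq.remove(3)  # {5, 6}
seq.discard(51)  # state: {5, 6}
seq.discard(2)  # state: {5, 6}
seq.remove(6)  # {5}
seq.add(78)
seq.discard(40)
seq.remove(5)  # {78}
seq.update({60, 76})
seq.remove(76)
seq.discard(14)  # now {60, 78}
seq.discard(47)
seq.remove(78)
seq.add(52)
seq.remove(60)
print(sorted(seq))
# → [52]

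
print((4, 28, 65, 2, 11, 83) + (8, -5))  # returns (4, 28, 65, 2, 11, 83, 8, -5)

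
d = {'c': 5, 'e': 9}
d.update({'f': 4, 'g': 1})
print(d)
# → {'c': 5, 'e': 9, 'f': 4, 'g': 1}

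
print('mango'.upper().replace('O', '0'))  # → MANG0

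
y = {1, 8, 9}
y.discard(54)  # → {1, 8, 9}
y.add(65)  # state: {1, 8, 9, 65}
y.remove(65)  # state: {1, 8, 9}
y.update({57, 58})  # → {1, 8, 9, 57, 58}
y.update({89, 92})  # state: {1, 8, 9, 57, 58, 89, 92}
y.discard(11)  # {1, 8, 9, 57, 58, 89, 92}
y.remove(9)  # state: {1, 8, 57, 58, 89, 92}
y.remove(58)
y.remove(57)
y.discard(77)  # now {1, 8, 89, 92}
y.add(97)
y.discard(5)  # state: {1, 8, 89, 92, 97}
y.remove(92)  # {1, 8, 89, 97}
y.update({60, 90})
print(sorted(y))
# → [1, 8, 60, 89, 90, 97]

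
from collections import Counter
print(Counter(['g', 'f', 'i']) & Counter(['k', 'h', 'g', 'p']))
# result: Counter({'g': 1})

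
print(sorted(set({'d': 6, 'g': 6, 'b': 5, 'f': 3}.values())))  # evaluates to [3, 5, 6]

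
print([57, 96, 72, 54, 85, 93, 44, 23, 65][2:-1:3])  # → [72, 93]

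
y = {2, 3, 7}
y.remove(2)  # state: {3, 7}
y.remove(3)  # {7}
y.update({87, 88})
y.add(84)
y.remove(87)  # {7, 84, 88}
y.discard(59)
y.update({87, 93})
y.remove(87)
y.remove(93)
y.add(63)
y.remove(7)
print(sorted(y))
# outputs [63, 84, 88]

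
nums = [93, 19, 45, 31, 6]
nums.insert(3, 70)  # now [93, 19, 45, 70, 31, 6]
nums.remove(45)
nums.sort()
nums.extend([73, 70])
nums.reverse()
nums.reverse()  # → [6, 19, 31, 70, 93, 73, 70]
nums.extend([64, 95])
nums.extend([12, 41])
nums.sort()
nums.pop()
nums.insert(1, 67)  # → [6, 67, 12, 19, 31, 41, 64, 70, 70, 73, 93]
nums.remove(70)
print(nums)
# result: [6, 67, 12, 19, 31, 41, 64, 70, 73, 93]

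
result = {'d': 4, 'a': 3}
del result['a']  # {'d': 4}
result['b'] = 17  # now {'d': 4, 'b': 17}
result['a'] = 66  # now {'d': 4, 'b': 17, 'a': 66}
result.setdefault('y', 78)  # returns 78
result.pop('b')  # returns 17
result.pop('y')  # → 78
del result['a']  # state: {'d': 4}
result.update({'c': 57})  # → {'d': 4, 'c': 57}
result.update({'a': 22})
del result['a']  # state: {'d': 4, 'c': 57}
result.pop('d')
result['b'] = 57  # {'c': 57, 'b': 57}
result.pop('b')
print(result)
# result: {'c': 57}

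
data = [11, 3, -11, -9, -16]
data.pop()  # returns -16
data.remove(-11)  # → [11, 3, -9]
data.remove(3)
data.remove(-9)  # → [11]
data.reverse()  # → [11]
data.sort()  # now [11]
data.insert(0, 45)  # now [45, 11]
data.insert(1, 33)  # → [45, 33, 11]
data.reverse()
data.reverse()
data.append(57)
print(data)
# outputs [45, 33, 11, 57]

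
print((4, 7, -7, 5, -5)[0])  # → 4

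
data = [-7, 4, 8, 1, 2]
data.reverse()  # [2, 1, 8, 4, -7]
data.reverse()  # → [-7, 4, 8, 1, 2]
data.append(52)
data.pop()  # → 52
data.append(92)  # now [-7, 4, 8, 1, 2, 92]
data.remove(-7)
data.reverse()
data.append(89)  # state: [92, 2, 1, 8, 4, 89]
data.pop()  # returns 89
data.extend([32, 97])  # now [92, 2, 1, 8, 4, 32, 97]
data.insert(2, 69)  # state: [92, 2, 69, 1, 8, 4, 32, 97]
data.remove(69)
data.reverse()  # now [97, 32, 4, 8, 1, 2, 92]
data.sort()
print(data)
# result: [1, 2, 4, 8, 32, 92, 97]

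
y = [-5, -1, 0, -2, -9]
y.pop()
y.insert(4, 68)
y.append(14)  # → [-5, -1, 0, -2, 68, 14]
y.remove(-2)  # [-5, -1, 0, 68, 14]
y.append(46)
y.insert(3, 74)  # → [-5, -1, 0, 74, 68, 14, 46]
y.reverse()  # [46, 14, 68, 74, 0, -1, -5]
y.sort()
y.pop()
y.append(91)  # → [-5, -1, 0, 14, 46, 68, 91]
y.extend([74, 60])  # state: [-5, -1, 0, 14, 46, 68, 91, 74, 60]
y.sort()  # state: [-5, -1, 0, 14, 46, 60, 68, 74, 91]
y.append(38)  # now [-5, -1, 0, 14, 46, 60, 68, 74, 91, 38]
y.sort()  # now [-5, -1, 0, 14, 38, 46, 60, 68, 74, 91]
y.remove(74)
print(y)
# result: [-5, -1, 0, 14, 38, 46, 60, 68, 91]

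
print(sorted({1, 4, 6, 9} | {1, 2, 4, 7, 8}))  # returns [1, 2, 4, 6, 7, 8, 9]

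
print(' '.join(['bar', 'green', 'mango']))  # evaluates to bar green mango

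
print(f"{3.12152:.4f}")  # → 3.1215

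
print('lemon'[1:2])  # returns e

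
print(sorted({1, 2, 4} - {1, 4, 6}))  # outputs [2]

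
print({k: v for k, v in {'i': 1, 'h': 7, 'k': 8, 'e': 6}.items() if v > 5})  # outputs {'h': 7, 'k': 8, 'e': 6}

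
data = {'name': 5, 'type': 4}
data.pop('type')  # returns 4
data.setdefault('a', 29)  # 29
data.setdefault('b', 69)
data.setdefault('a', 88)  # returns 29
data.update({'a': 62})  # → {'name': 5, 'a': 62, 'b': 69}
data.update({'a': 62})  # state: {'name': 5, 'a': 62, 'b': 69}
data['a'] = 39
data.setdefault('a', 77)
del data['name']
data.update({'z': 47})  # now {'a': 39, 'b': 69, 'z': 47}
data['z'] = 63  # {'a': 39, 'b': 69, 'z': 63}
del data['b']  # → {'a': 39, 'z': 63}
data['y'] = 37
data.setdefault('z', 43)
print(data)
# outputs {'a': 39, 'z': 63, 'y': 37}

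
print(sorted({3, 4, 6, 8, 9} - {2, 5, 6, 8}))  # [3, 4, 9]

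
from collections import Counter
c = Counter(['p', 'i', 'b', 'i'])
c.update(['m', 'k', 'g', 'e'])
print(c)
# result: Counter({'i': 2, 'p': 1, 'b': 1, 'm': 1, 'k': 1, 'g': 1, 'e': 1})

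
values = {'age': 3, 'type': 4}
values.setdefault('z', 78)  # 78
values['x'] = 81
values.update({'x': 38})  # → {'age': 3, 'type': 4, 'z': 78, 'x': 38}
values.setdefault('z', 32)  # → 78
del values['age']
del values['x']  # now {'type': 4, 'z': 78}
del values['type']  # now {'z': 78}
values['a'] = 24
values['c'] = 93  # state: {'z': 78, 'a': 24, 'c': 93}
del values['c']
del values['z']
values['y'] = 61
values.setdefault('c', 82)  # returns 82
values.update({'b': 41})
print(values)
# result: {'a': 24, 'y': 61, 'c': 82, 'b': 41}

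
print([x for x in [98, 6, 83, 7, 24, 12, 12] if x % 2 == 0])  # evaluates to [98, 6, 24, 12, 12]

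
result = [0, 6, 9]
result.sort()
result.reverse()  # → [9, 6, 0]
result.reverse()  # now [0, 6, 9]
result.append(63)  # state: [0, 6, 9, 63]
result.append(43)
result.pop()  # 43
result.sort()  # [0, 6, 9, 63]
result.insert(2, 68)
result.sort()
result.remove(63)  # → [0, 6, 9, 68]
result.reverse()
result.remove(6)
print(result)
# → [68, 9, 0]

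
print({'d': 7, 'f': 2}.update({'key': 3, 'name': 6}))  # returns None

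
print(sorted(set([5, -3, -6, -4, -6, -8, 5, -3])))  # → [-8, -6, -4, -3, 5]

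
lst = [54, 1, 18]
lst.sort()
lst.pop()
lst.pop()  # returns 18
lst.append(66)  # [1, 66]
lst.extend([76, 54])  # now [1, 66, 76, 54]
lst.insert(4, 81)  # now [1, 66, 76, 54, 81]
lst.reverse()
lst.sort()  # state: [1, 54, 66, 76, 81]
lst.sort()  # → [1, 54, 66, 76, 81]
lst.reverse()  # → [81, 76, 66, 54, 1]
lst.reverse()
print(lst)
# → [1, 54, 66, 76, 81]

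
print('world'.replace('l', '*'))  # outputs wor*d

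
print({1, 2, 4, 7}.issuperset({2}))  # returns True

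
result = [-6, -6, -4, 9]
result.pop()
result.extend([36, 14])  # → [-6, -6, -4, 36, 14]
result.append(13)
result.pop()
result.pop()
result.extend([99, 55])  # [-6, -6, -4, 36, 99, 55]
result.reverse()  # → [55, 99, 36, -4, -6, -6]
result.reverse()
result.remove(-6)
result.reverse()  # [55, 99, 36, -4, -6]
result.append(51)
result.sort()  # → [-6, -4, 36, 51, 55, 99]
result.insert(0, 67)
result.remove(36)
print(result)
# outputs [67, -6, -4, 51, 55, 99]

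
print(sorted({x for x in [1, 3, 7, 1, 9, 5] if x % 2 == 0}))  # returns []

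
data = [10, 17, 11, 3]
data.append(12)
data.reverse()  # [12, 3, 11, 17, 10]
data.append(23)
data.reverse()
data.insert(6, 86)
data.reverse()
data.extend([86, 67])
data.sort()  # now [3, 10, 11, 12, 17, 23, 67, 86, 86]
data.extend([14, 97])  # [3, 10, 11, 12, 17, 23, 67, 86, 86, 14, 97]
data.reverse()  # [97, 14, 86, 86, 67, 23, 17, 12, 11, 10, 3]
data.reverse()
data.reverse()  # [97, 14, 86, 86, 67, 23, 17, 12, 11, 10, 3]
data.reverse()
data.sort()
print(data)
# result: [3, 10, 11, 12, 14, 17, 23, 67, 86, 86, 97]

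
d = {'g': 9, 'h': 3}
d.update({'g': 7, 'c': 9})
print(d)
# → {'g': 7, 'h': 3, 'c': 9}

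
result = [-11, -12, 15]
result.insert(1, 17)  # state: [-11, 17, -12, 15]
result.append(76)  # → [-11, 17, -12, 15, 76]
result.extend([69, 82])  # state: [-11, 17, -12, 15, 76, 69, 82]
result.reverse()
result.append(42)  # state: [82, 69, 76, 15, -12, 17, -11, 42]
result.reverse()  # [42, -11, 17, -12, 15, 76, 69, 82]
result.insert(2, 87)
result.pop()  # 82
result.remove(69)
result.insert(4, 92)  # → [42, -11, 87, 17, 92, -12, 15, 76]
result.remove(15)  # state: [42, -11, 87, 17, 92, -12, 76]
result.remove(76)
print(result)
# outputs [42, -11, 87, 17, 92, -12]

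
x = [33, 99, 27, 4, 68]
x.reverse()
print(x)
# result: [68, 4, 27, 99, 33]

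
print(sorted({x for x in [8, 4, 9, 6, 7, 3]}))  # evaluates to [3, 4, 6, 7, 8, 9]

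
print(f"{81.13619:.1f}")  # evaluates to 81.1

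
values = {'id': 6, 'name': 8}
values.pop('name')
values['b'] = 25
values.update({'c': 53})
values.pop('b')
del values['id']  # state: {'c': 53}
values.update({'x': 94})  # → {'c': 53, 'x': 94}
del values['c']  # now {'x': 94}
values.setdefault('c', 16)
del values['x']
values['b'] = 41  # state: {'c': 16, 'b': 41}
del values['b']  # {'c': 16}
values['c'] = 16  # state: {'c': 16}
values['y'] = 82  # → {'c': 16, 'y': 82}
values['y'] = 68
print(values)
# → {'c': 16, 'y': 68}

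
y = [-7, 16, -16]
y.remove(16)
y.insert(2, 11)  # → [-7, -16, 11]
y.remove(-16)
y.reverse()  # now [11, -7]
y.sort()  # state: [-7, 11]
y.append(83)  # [-7, 11, 83]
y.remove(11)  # [-7, 83]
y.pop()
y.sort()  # [-7]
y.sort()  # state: [-7]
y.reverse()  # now [-7]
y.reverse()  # [-7]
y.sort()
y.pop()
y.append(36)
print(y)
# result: [36]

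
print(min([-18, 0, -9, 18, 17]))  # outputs -18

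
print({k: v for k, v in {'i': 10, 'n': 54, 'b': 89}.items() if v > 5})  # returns {'i': 10, 'n': 54, 'b': 89}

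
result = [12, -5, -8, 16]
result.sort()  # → [-8, -5, 12, 16]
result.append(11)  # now [-8, -5, 12, 16, 11]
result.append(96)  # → [-8, -5, 12, 16, 11, 96]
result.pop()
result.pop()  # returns 11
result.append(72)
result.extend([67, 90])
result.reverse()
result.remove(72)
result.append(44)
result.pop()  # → 44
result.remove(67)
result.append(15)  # [90, 16, 12, -5, -8, 15]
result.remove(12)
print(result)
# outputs [90, 16, -5, -8, 15]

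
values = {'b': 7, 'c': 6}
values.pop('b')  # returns 7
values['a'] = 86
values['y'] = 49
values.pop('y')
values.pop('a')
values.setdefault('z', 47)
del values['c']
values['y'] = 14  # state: {'z': 47, 'y': 14}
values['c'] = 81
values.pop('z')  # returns 47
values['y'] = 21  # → {'y': 21, 'c': 81}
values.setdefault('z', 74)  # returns 74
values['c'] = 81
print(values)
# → {'y': 21, 'c': 81, 'z': 74}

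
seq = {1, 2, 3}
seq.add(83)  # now {1, 2, 3, 83}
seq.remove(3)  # {1, 2, 83}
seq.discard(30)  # {1, 2, 83}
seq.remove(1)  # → {2, 83}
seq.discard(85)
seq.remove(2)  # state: {83}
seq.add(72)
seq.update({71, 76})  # {71, 72, 76, 83}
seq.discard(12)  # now {71, 72, 76, 83}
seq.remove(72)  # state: {71, 76, 83}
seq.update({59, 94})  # {59, 71, 76, 83, 94}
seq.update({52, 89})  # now {52, 59, 71, 76, 83, 89, 94}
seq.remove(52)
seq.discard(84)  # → {59, 71, 76, 83, 89, 94}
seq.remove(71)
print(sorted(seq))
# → [59, 76, 83, 89, 94]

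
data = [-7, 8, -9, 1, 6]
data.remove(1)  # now [-7, 8, -9, 6]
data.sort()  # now [-9, -7, 6, 8]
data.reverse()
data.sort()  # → [-9, -7, 6, 8]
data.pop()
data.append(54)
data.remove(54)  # [-9, -7, 6]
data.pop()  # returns 6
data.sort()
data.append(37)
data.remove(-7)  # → [-9, 37]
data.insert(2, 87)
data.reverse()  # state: [87, 37, -9]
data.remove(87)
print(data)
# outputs [37, -9]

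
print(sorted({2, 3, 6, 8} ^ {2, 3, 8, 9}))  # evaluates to [6, 9]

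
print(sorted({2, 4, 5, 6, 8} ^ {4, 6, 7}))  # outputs [2, 5, 7, 8]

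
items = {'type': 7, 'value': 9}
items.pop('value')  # 9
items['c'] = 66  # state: {'type': 7, 'c': 66}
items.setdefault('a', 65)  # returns 65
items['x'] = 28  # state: {'type': 7, 'c': 66, 'a': 65, 'x': 28}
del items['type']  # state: {'c': 66, 'a': 65, 'x': 28}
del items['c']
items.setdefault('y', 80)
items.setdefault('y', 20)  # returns 80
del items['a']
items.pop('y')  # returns 80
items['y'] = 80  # {'x': 28, 'y': 80}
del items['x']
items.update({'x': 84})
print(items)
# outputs {'y': 80, 'x': 84}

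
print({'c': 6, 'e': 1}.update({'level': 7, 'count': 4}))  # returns None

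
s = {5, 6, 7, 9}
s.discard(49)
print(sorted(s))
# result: [5, 6, 7, 9]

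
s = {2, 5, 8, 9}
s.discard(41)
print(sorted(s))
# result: [2, 5, 8, 9]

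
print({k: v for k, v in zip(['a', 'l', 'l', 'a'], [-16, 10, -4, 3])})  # {'a': 3, 'l': -4}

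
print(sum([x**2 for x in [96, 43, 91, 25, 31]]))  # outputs 20932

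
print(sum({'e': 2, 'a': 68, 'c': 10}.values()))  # 80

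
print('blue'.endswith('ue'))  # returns True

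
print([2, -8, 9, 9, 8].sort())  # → None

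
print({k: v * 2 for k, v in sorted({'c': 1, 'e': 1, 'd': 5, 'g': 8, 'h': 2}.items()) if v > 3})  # {'d': 10, 'g': 16}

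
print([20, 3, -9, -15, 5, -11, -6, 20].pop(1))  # 3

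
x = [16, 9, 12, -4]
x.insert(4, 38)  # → [16, 9, 12, -4, 38]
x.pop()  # 38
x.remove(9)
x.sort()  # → [-4, 12, 16]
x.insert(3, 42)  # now [-4, 12, 16, 42]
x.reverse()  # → [42, 16, 12, -4]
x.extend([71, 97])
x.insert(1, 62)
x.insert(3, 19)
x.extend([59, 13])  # [42, 62, 16, 19, 12, -4, 71, 97, 59, 13]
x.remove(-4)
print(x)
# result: [42, 62, 16, 19, 12, 71, 97, 59, 13]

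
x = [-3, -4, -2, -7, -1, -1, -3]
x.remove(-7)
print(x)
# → [-3, -4, -2, -1, -1, -3]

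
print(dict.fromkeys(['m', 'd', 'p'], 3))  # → {'m': 3, 'd': 3, 'p': 3}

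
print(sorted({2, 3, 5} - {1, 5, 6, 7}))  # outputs [2, 3]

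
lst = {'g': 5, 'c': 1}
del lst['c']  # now {'g': 5}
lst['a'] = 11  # {'g': 5, 'a': 11}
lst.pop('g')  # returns 5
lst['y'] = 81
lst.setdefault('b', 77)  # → 77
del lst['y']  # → {'a': 11, 'b': 77}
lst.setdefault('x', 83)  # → 83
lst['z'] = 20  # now {'a': 11, 'b': 77, 'x': 83, 'z': 20}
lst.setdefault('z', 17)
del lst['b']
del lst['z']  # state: {'a': 11, 'x': 83}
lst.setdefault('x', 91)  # 83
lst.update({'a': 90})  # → {'a': 90, 'x': 83}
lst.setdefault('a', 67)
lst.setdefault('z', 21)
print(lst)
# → {'a': 90, 'x': 83, 'z': 21}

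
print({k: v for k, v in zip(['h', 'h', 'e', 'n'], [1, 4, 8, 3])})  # {'h': 4, 'e': 8, 'n': 3}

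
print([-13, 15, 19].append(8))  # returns None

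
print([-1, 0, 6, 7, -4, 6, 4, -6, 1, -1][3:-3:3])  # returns [7, 4]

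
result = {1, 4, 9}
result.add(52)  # {1, 4, 9, 52}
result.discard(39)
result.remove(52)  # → {1, 4, 9}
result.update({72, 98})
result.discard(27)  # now {1, 4, 9, 72, 98}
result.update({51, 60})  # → {1, 4, 9, 51, 60, 72, 98}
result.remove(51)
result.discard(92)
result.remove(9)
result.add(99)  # {1, 4, 60, 72, 98, 99}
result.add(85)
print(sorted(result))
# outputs [1, 4, 60, 72, 85, 98, 99]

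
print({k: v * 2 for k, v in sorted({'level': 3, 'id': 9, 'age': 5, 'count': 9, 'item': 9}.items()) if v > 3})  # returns {'age': 10, 'count': 18, 'id': 18, 'item': 18}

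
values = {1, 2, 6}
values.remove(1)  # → {2, 6}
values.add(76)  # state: {2, 6, 76}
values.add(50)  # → {2, 6, 50, 76}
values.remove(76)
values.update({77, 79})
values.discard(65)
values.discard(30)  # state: {2, 6, 50, 77, 79}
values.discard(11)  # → {2, 6, 50, 77, 79}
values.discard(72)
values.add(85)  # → {2, 6, 50, 77, 79, 85}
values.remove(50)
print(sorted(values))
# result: [2, 6, 77, 79, 85]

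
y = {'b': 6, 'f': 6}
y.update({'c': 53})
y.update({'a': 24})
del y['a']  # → {'b': 6, 'f': 6, 'c': 53}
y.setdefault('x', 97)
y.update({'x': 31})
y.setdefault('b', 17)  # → 6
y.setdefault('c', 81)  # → 53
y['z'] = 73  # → {'b': 6, 'f': 6, 'c': 53, 'x': 31, 'z': 73}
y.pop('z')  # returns 73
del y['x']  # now {'b': 6, 'f': 6, 'c': 53}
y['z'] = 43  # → {'b': 6, 'f': 6, 'c': 53, 'z': 43}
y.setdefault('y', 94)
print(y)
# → {'b': 6, 'f': 6, 'c': 53, 'z': 43, 'y': 94}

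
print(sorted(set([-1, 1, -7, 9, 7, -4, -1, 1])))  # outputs [-7, -4, -1, 1, 7, 9]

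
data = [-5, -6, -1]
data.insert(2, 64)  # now [-5, -6, 64, -1]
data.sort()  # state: [-6, -5, -1, 64]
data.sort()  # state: [-6, -5, -1, 64]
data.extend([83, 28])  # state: [-6, -5, -1, 64, 83, 28]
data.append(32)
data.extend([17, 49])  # [-6, -5, -1, 64, 83, 28, 32, 17, 49]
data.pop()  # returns 49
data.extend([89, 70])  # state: [-6, -5, -1, 64, 83, 28, 32, 17, 89, 70]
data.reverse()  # [70, 89, 17, 32, 28, 83, 64, -1, -5, -6]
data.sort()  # [-6, -5, -1, 17, 28, 32, 64, 70, 83, 89]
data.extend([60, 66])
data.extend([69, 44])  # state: [-6, -5, -1, 17, 28, 32, 64, 70, 83, 89, 60, 66, 69, 44]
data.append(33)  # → [-6, -5, -1, 17, 28, 32, 64, 70, 83, 89, 60, 66, 69, 44, 33]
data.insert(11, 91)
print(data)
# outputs [-6, -5, -1, 17, 28, 32, 64, 70, 83, 89, 60, 91, 66, 69, 44, 33]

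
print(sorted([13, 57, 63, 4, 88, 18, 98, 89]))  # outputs [4, 13, 18, 57, 63, 88, 89, 98]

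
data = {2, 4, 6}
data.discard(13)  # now {2, 4, 6}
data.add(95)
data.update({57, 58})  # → {2, 4, 6, 57, 58, 95}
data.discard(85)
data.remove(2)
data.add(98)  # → {4, 6, 57, 58, 95, 98}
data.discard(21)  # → {4, 6, 57, 58, 95, 98}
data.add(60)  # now {4, 6, 57, 58, 60, 95, 98}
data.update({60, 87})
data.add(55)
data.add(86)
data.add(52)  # {4, 6, 52, 55, 57, 58, 60, 86, 87, 95, 98}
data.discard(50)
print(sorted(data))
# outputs [4, 6, 52, 55, 57, 58, 60, 86, 87, 95, 98]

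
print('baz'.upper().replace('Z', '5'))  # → BA5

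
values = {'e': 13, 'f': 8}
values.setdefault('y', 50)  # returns 50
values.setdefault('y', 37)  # 50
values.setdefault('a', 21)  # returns 21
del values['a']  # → {'e': 13, 'f': 8, 'y': 50}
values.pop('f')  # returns 8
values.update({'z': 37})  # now {'e': 13, 'y': 50, 'z': 37}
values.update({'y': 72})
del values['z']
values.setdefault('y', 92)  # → 72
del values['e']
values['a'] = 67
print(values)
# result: {'y': 72, 'a': 67}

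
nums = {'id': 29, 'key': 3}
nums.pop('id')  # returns 29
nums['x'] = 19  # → {'key': 3, 'x': 19}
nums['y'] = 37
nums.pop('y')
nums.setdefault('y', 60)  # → 60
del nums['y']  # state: {'key': 3, 'x': 19}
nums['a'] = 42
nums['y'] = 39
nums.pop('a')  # 42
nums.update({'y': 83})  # {'key': 3, 'x': 19, 'y': 83}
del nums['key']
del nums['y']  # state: {'x': 19}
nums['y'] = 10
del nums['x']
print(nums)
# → {'y': 10}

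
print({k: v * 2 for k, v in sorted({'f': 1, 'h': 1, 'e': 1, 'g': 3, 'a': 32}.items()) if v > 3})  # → {'a': 64}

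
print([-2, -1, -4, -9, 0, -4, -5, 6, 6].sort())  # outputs None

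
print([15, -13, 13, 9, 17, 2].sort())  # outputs None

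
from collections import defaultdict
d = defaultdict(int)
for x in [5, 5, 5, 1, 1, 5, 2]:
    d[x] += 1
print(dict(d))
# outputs {5: 4, 1: 2, 2: 1}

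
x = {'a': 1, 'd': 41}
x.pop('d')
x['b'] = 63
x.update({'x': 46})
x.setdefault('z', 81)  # 81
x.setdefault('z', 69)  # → 81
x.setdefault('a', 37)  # 1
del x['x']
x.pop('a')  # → 1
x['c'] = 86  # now {'b': 63, 'z': 81, 'c': 86}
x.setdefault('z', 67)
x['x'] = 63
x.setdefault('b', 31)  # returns 63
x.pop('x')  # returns 63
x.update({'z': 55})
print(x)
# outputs {'b': 63, 'z': 55, 'c': 86}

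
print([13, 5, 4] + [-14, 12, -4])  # [13, 5, 4, -14, 12, -4]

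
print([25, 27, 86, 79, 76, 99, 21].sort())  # None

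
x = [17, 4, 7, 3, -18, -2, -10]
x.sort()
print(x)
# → [-18, -10, -2, 3, 4, 7, 17]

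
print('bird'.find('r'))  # 2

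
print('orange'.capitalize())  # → Orange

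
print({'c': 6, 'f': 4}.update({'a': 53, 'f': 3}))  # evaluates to None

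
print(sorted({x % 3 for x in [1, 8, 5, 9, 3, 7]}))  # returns [0, 1, 2]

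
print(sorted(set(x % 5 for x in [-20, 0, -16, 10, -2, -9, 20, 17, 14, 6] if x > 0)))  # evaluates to [0, 1, 2, 4]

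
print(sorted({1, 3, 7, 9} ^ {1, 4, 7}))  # [3, 4, 9]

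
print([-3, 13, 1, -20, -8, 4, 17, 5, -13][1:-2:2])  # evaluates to [13, -20, 4]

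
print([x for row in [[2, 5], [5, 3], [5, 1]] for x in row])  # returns [2, 5, 5, 3, 5, 1]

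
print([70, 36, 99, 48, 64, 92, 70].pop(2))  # 99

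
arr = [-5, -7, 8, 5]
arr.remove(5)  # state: [-5, -7, 8]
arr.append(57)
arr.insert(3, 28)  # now [-5, -7, 8, 28, 57]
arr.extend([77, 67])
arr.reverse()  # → [67, 77, 57, 28, 8, -7, -5]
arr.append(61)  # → [67, 77, 57, 28, 8, -7, -5, 61]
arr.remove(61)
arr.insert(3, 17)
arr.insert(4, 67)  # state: [67, 77, 57, 17, 67, 28, 8, -7, -5]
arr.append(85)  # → [67, 77, 57, 17, 67, 28, 8, -7, -5, 85]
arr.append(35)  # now [67, 77, 57, 17, 67, 28, 8, -7, -5, 85, 35]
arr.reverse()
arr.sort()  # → [-7, -5, 8, 17, 28, 35, 57, 67, 67, 77, 85]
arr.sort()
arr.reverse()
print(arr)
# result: [85, 77, 67, 67, 57, 35, 28, 17, 8, -5, -7]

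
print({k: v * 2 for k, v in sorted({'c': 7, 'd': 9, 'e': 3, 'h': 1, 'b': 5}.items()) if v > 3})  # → {'b': 10, 'c': 14, 'd': 18}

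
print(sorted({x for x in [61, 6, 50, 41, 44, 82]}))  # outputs [6, 41, 44, 50, 61, 82]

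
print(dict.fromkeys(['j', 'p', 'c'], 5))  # {'j': 5, 'p': 5, 'c': 5}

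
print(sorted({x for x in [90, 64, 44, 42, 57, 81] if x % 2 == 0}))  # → [42, 44, 64, 90]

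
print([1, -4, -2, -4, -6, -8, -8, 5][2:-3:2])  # [-2, -6]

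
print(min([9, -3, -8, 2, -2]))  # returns -8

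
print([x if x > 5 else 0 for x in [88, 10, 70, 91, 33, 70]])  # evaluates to [88, 10, 70, 91, 33, 70]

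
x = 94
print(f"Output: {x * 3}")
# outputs Output: 282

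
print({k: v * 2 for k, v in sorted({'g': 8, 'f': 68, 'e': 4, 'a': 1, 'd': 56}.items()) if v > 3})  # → {'d': 112, 'e': 8, 'f': 136, 'g': 16}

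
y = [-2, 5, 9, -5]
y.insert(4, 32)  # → [-2, 5, 9, -5, 32]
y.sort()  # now [-5, -2, 5, 9, 32]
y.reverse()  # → [32, 9, 5, -2, -5]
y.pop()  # -5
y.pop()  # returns -2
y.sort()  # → [5, 9, 32]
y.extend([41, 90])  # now [5, 9, 32, 41, 90]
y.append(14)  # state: [5, 9, 32, 41, 90, 14]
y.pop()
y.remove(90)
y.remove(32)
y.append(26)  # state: [5, 9, 41, 26]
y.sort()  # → [5, 9, 26, 41]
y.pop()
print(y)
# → [5, 9, 26]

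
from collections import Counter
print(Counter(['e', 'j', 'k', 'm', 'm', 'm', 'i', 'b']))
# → Counter({'m': 3, 'e': 1, 'j': 1, 'k': 1, 'i': 1, 'b': 1})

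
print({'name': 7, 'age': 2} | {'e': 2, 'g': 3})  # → {'name': 7, 'age': 2, 'e': 2, 'g': 3}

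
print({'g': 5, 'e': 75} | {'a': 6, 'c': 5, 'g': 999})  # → {'g': 999, 'e': 75, 'a': 6, 'c': 5}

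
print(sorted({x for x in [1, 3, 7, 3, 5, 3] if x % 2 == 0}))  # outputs []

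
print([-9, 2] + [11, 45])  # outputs [-9, 2, 11, 45]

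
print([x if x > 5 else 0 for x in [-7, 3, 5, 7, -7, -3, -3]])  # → [0, 0, 0, 7, 0, 0, 0]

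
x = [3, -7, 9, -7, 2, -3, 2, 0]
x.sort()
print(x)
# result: [-7, -7, -3, 0, 2, 2, 3, 9]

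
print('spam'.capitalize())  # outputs Spam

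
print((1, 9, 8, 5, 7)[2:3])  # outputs (8,)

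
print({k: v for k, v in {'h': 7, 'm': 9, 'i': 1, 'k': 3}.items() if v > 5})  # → {'h': 7, 'm': 9}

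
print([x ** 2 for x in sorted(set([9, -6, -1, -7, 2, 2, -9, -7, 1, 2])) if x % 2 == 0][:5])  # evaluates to [36, 4]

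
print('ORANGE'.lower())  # orange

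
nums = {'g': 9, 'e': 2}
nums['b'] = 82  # {'g': 9, 'e': 2, 'b': 82}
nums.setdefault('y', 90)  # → 90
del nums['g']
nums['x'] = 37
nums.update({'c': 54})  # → {'e': 2, 'b': 82, 'y': 90, 'x': 37, 'c': 54}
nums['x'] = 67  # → {'e': 2, 'b': 82, 'y': 90, 'x': 67, 'c': 54}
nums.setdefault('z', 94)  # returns 94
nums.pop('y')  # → 90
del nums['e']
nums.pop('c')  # 54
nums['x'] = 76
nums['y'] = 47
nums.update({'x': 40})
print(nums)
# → {'b': 82, 'x': 40, 'z': 94, 'y': 47}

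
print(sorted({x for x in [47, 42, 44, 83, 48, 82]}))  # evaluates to [42, 44, 47, 48, 82, 83]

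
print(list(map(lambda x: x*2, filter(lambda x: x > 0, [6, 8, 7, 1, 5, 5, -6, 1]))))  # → [12, 16, 14, 2, 10, 10, 2]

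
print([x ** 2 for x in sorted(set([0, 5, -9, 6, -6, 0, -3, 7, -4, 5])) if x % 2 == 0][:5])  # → [36, 16, 0, 36]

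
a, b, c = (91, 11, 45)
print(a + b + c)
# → 147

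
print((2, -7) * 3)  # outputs (2, -7, 2, -7, 2, -7)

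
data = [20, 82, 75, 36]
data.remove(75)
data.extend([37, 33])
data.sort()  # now [20, 33, 36, 37, 82]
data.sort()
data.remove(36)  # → [20, 33, 37, 82]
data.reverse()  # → [82, 37, 33, 20]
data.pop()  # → 20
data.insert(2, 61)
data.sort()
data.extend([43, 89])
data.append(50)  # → [33, 37, 61, 82, 43, 89, 50]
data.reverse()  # [50, 89, 43, 82, 61, 37, 33]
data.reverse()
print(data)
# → [33, 37, 61, 82, 43, 89, 50]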